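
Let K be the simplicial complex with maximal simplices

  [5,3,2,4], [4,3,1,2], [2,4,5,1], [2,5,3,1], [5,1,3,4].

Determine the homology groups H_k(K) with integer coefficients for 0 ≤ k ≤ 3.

H_0 ≅ Z,  H_1 = 0,  H_2 = 0,  H_3 ≅ Z.

Order the vertices as 1 < 2 < 3 < 4 < 5. Listing each simplex with vertices in this order, K has dimension 3 with simplices:

  0-simplices (5): [1], [2], [3], [4], [5]
  1-simplices (10): [1,2], [1,3], [1,4], [1,5], [2,3], [2,4], [2,5], [3,4], [3,5], [4,5]
  2-simplices (10): [1,2,3], [1,2,4], [1,2,5], [1,3,4], [1,3,5], [1,4,5], [2,3,4], [2,3,5], [2,4,5], [3,4,5]
  3-simplices (5): [1,2,3,4], [1,2,3,5], [1,2,4,5], [1,3,4,5], [2,3,4,5]

giving chain groups C_0 ≅ Z^5, C_1 ≅ Z^10, C_2 ≅ Z^10, C_3 ≅ Z^5.

∂_1: C_1 → C_0 maps an edge to its endpoints' difference, ∂[p,q] = q − p.
The resulting 5×10 matrix has rank 4, and its Smith normal form has invariant factors (1,1,1,1).

∂_2: C_2 → C_1 acts by ∂[p,q,r] = [q,r] − [p,r] + [p,q]. For instance
  ∂[3,4,5] = [4,5] − [3,5] + [3,4],
  ∂[1,4,5] = [4,5] − [1,5] + [1,4].
This gives a 10×10 integer matrix of rank 6; reducing to Smith normal form yields diagonal entries (1,1,1,1,1,1).

Boundary ∂_3: C_3 → C_2 sends each 3-simplex σ to the alternating sum Σ_i (−1)^i (σ with its i-th vertex removed). For instance
  ∂[1,2,3,5] = [2,3,5] − [1,3,5] + [1,2,5] − [1,2,3],
  ∂[1,3,4,5] = [3,4,5] − [1,4,5] + [1,3,5] − [1,3,4].
This gives a 10×5 integer matrix of rank 4; reducing to Smith normal form yields diagonal entries (1,1,1,1).

Now H_k = ker ∂_k / im ∂_{k+1}, so:

  H_0: rank C_0 − rank ∂_1 = 5 − 4 = 1, and the invariant factors of ∂_1 are all 1, so H_0 = Z.
  H_1: rank ker ∂_1 − rank ∂_2 = (10 − 4) − 6 = 0, and the invariant factors of ∂_2 are all 1, so H_1 = 0.
  H_2: rank ker ∂_2 − rank ∂_3 = (10 − 6) − 4 = 0, and the invariant factors of ∂_3 are all 1, so H_2 = 0.
  H_3: rank ker ∂_3 − rank ∂_4 = (5 − 4) − 0 = 1, and there is no ∂_4, so H_3 = Z.

(K is a triangulation of the 3-sphere S^3.)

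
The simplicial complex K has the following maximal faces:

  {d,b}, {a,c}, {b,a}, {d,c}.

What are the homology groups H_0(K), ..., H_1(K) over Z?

H_0 ≅ Z,  H_1 ≅ Z.

Fix the vertex order a < b < c < d and write every simplex with vertices in increasing order. Then dim K = 1 and the simplices of K are:

  0-simplices (4): a, b, c, d
  1-simplices (4): ab, ac, bd, cd

so the chain groups are C_0 ≅ Z^4, C_1 ≅ Z^4.

The boundary map ∂_1: C_1 → C_0 is given by ∂[p,q] = [q] − [p]. For instance
  ∂ac = c − a.
The 4×4 boundary matrix has rank 3 and Smith normal form diag(1,1,1).

From H_k ≅ ker(∂_k) / im(∂_{k+1}) we obtain:

  H_0: rank C_0 − rank ∂_1 = 4 − 3 = 1, and the invariant factors of ∂_1 are all 1, so H_0 = Z.
  H_1: rank ker ∂_1 − rank ∂_2 = (4 − 3) − 0 = 1, and there is no ∂_2, so H_1 = Z.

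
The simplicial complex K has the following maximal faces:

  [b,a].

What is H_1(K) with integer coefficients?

H_1 = 0.

Take the total order a < b on the vertex set. Then K (dimension 1) consists of the simplices:

  0-simplices (2): a, b
  1-simplices (1): ab

giving chain groups C_0 ≅ Z^2, C_1 ≅ Z^1.

The boundary map ∂_1: C_1 → C_0 maps an edge to its endpoints' difference, ∂[p,q] = q − p. For instance
  ∂ab = b − a.
This gives a 2×1 integer matrix of rank 1; reducing to Smith normal form yields diagonal entries (1).

Now H_k = ker ∂_k / im ∂_{k+1}, so:

  H_1: rank ker ∂_1 − rank ∂_2 = (1 − 1) − 0 = 0, and there is no ∂_2, so H_1 ≅ 0.

(K is a triangulation of the 1-simplex.)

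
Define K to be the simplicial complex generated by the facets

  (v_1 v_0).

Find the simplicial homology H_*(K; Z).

Take the total order v_0 < v_1 on the vertex set. Then K (dimension 1) consists of the simplices:

  0-simplices (2): [v_0], [v_1]
  1-simplices (1): [v_0,v_1]

giving chain groups C_0 ≅ Z^2, C_1 ≅ Z^1.

∂_1: C_1 → C_0 maps an edge to its endpoints' difference, ∂[p,q] = q − p. For instance
  ∂[v_0,v_1] = [v_1] − [v_0].
The resulting 2×1 matrix has rank 1, and its Smith normal form has invariant factors (1).

Now H_k = ker ∂_k / im ∂_{k+1}, so:

  H_0: rank C_0 − rank ∂_1 = 2 − 1 = 1, and the invariant factors of ∂_1 are all 1, so H_0 = Z.
  H_1: rank ker ∂_1 − rank ∂_2 = (1 − 1) − 0 = 0, and there is no ∂_2, so H_1 = 0.

H_0 = Z,  H_1 = 0.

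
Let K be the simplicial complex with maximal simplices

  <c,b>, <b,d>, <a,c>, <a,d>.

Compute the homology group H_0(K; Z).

H_0 ≅ Z.

Fix the vertex order a < b < c < d and write every simplex with vertices in increasing order. Then dim K = 1 and the simplices of K are:

  0-simplices (4): a, b, c, d
  1-simplices (4): ac, ad, bc, bd

Hence C_0 ≅ Z^4, C_1 ≅ Z^4.

The boundary map ∂_1: C_1 → C_0 is given by ∂[p,q] = [q] − [p]. For instance
  ∂ac = c − a.
As a 4×4 matrix over Z this has rank 3, with invariant factors (1,1,1).

Reading off H_k = ker ∂_k / im ∂_{k+1}:

  H_0: rank C_0 − rank ∂_1 = 4 − 3 = 1, and the invariant factors of ∂_1 are all 1, so H_0 = Z.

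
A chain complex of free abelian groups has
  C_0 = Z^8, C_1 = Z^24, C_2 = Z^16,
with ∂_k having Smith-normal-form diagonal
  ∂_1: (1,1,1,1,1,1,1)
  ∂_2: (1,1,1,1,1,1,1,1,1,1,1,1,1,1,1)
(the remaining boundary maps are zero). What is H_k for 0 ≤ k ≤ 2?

H_0 = Z,  H_1 = Z^2,  H_2 = Z.

H_0: b_0 = 8 − 0 − 7 = 1; torsion from ∂_1 factors > 1: none. So H_0 = Z.
H_1: b_1 = 24 − 7 − 15 = 2; torsion from ∂_2 factors > 1: none. So H_1 = Z^2.
H_2: b_2 = 16 − 15 − 0 = 1; torsion from ∂_3 factors > 1: none. So H_2 = Z.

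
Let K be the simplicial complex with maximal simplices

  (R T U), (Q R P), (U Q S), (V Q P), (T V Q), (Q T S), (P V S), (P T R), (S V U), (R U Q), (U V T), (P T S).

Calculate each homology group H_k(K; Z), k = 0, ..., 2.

H_0 ≅ Z,  H_1 ≅ Z/2,  H_2 = 0.

K has 7 vertices, 18 edges, 12 triangles.
rank ∂_0 = 0, rank ∂_1 = 6 ⇒ b_0 = 7 − 0 − 6 = 1; all invariant factors of ∂_1 are 1 so no torsion. So H_0 ≅ Z.
rank ∂_1 = 6, rank ∂_2 = 12 ⇒ b_1 = 18 − 6 − 12 = 0; ∂_2 has invariant factor(s) [2] giving torsion. So H_1 ≅ Z/2.
rank ∂_2 = 12, rank ∂_3 = 0 ⇒ b_2 = 12 − 12 − 0 = 0. So H_2 ≅ 0.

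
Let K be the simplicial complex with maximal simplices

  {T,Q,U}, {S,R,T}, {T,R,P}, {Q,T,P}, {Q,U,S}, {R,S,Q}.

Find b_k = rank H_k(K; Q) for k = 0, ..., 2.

Take the total order P < Q < R < S < T < U on the vertex set. Then K (dimension 2) consists of the simplices:

  0-simplices (6): P, Q, R, S, T, U
  1-simplices (12): PQ, PR, PT, QR, QS, QT, QU, RS, RT, ST, SU, TU
  2-simplices (6): PQT, PRT, QRS, QSU, QTU, RST

so the chain groups are C_0 ≅ Z^6, C_1 ≅ Z^12, C_2 ≅ Z^6.

Boundary ∂_1: C_1 → C_0 is given by ∂[p,q] = [q] − [p].
The resulting 6×12 matrix has rank 5, and its Smith normal form has invariant factors (1,1,1,1,1).

Boundary ∂_2: C_2 → C_1 maps a triangle to the signed sum of its edges. For instance
  ∂QSU = SU − QU + QS,
  ∂QRS = RS − QS + QR.
The 12×6 boundary matrix has rank 6 and Smith normal form diag(1,1,1,1,1,1).

Reading off H_k = ker ∂_k / im ∂_{k+1}:

  H_0: rank C_0 − rank ∂_1 = 6 − 5 = 1, and the invariant factors of ∂_1 are all 1, so H_0 = Z.
  H_1: rank ker ∂_1 − rank ∂_2 = (12 − 5) − 6 = 1, and the invariant factors of ∂_2 are all 1, so H_1 = Z.
  H_2: rank ker ∂_2 − rank ∂_3 = (6 − 6) − 0 = 0, and there is no ∂_3, so H_2 = 0.

As a check, the Euler characteristic is 6 − 12 + 6 = 0, which agrees with 1 − 1 + 0 = 0.

Hence the Betti numbers are b_0 = 1, b_1 = 1, b_2 = 0.

b_0 = 1, b_1 = 1, b_2 = 0.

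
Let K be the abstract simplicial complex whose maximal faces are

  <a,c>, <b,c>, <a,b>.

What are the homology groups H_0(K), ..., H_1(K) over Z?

K has 3 vertices, 3 edges.
rank ∂_0 = 0, rank ∂_1 = 2 ⇒ b_0 = 3 − 0 − 2 = 1; all invariant factors of ∂_1 are 1 so no torsion. So H_0 ≅ Z.
rank ∂_1 = 2, rank ∂_2 = 0 ⇒ b_1 = 3 − 2 − 0 = 1. So H_1 ≅ Z.

H_0 ≅ Z,  H_1 ≅ Z.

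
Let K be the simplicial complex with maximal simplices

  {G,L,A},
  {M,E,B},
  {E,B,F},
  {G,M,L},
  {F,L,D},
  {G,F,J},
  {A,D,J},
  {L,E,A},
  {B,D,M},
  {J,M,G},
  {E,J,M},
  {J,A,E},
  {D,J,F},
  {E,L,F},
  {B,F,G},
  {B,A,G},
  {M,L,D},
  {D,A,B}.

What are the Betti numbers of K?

K has 9 vertices, 27 edges, 18 triangles.
rank ∂_0 = 0, rank ∂_1 = 8 ⇒ b_0 = 9 − 0 − 8 = 1; all invariant factors of ∂_1 are 1 so no torsion. So H_0 ≅ Z.
rank ∂_1 = 8, rank ∂_2 = 17 ⇒ b_1 = 27 − 8 − 17 = 2; all invariant factors of ∂_2 are 1 so no torsion. So H_1 ≅ Z^2.
rank ∂_2 = 17, rank ∂_3 = 0 ⇒ b_2 = 18 − 17 − 0 = 1. So H_2 ≅ Z.

b_0 = 1, b_1 = 2, b_2 = 1.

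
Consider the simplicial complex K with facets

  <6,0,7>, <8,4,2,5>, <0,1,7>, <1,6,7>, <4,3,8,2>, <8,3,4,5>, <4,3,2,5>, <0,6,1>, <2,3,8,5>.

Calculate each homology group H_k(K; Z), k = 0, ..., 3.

Order the vertices as 0 < 1 < 2 < 3 < 4 < 5 < 6 < 7 < 8. Listing each simplex with vertices in this order, K has dimension 3 with simplices:

  0-simplices (9): [0], [1], [2], [3], [4], [5], [6], [7], [8]
  1-simplices (16): [0,1], [0,6], [0,7], [1,6], [1,7], [2,3], [2,4], [2,5], [2,8], [3,4], [3,5], [3,8], [4,5], [4,8], [5,8], [6,7]
  2-simplices (14): [0,1,6], [0,1,7], [0,6,7], [1,6,7], [2,3,4], [2,3,5], [2,3,8], [2,4,5], [2,4,8], [2,5,8], [3,4,5], [3,4,8], [3,5,8], [4,5,8]
  3-simplices (5): [2,3,4,5], [2,3,4,8], [2,3,5,8], [2,4,5,8], [3,4,5,8]

giving chain groups C_0 ≅ Z^9, C_1 ≅ Z^16, C_2 ≅ Z^14, C_3 ≅ Z^5.

The boundary map ∂_1: C_1 → C_0 is given by ∂[p,q] = [q] − [p]. For instance
  ∂[2,8] = [8] − [2].
The resulting 9×16 matrix has rank 7, and its Smith normal form has invariant factors (1,1,1,1,1,1,1).

∂_2: C_2 → C_1 maps a triangle to the signed sum of its edges. For instance
  ∂[2,4,8] = [4,8] − [2,8] + [2,4],
  ∂[0,1,6] = [1,6] − [0,6] + [0,1].
The 16×14 boundary matrix has rank 9 and Smith normal form diag(1,1,1,1,1,1,1,1,1).

Boundary ∂_3: C_3 → C_2 sends each 3-simplex σ to the alternating sum Σ_i (−1)^i (σ with its i-th vertex removed). For instance
  ∂[3,4,5,8] = [4,5,8] − [3,5,8] + [3,4,8] − [3,4,5],
  ∂[2,3,5,8] = [3,5,8] − [2,5,8] + [2,3,8] − [2,3,5].
The resulting 14×5 matrix has rank 4, and its Smith normal form has invariant factors (1,1,1,1).

Reading off H_k = ker ∂_k / im ∂_{k+1}:

  H_0: rank C_0 − rank ∂_1 = 9 − 7 = 2, and the invariant factors of ∂_1 are all 1, so H_0 ≅ Z^2.
  H_1: rank ker ∂_1 − rank ∂_2 = (16 − 7) − 9 = 0, and the invariant factors of ∂_2 are all 1, so H_1 ≅ 0.
  H_2: rank ker ∂_2 − rank ∂_3 = (14 − 9) − 4 = 1, and the invariant factors of ∂_3 are all 1, so H_2 ≅ Z.
  H_3: rank ker ∂_3 − rank ∂_4 = (5 − 4) − 0 = 1, and there is no ∂_4, so H_3 ≅ Z.

H_0 ≅ Z^2,  H_1 = 0,  H_2 ≅ Z,  H_3 ≅ Z.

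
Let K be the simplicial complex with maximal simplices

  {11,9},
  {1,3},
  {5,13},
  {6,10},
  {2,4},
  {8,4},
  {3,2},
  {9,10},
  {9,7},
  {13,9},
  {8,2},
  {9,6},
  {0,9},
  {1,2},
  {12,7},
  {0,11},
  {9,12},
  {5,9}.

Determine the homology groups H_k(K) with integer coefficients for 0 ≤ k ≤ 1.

We work with the vertex ordering 0 < 1 < 2 < 3 < 4 < 5 < 6 < 7 < 8 < 9 < 10 < 11 < 12 < 13. The simplices of K, each written with vertices in increasing order, are:

  0-simplices (14): [0], [1], [2], [3], [4], [5], [6], [7], [8], [9], [10], [11], [12], [13]
  1-simplices (18): [0,9], [0,11], [1,2], [1,3], [2,3], [2,4], [2,8], [4,8], [5,9], [5,13], [6,9], [6,10], [7,9], [7,12], [9,10], [9,11], [9,12], [9,13]

giving chain groups C_0 ≅ Z^14, C_1 ≅ Z^18.

Boundary ∂_1: C_1 → C_0 maps an edge to its endpoints' difference, ∂[p,q] = q − p. For instance
  ∂[1,3] = [3] − [1].
The 14×18 boundary matrix has rank 12 and Smith normal form diag(1,1,1,1,1,1,1,1,1,1,1,1).

Reading off H_k = ker ∂_k / im ∂_{k+1}:

  H_0: rank C_0 − rank ∂_1 = 14 − 12 = 2, and the invariant factors of ∂_1 are all 1, so H_0 ≅ Z^2.
  H_1: rank ker ∂_1 − rank ∂_2 = (18 − 12) − 0 = 6, and there is no ∂_2, so H_1 ≅ Z^6.

H_0 ≅ Z^2,  H_1 ≅ Z^6.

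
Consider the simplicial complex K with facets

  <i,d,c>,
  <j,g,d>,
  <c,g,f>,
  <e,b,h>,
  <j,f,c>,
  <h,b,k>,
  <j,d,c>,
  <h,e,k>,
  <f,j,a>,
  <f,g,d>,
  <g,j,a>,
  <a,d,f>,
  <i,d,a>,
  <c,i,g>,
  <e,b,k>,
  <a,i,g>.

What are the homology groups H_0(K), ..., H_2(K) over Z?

H_0 ≅ Z^2,  H_1 ≅ Z/2,  H_2 ≅ Z.

Take the total order a < b < c < d < e < f < g < h < i < j < k on the vertex set. Then K (dimension 2) consists of the simplices:

  0-simplices (11): a, b, c, d, e, f, g, h, i, j, k
  1-simplices (24): ad, af, ag, ai, aj, be, bh, bk, cd, cf, cg, ci, cj, df, dg, di, dj, eh, ek, fg, fj, gi, gj, hk
  2-simplices (16): adf, adi, afj, agi, agj, beh, bek, bhk, cdi, cdj, cfg, cfj, cgi, dfg, dgj, ehk

giving chain groups C_0 ≅ Z^11, C_1 ≅ Z^24, C_2 ≅ Z^16.

The boundary map ∂_1: C_1 → C_0 is given by ∂[p,q] = [q] − [p].
This gives a 11×24 integer matrix of rank 9; reducing to Smith normal form yields diagonal entries (1,1,1,1,1,1,1,1,1).

Boundary ∂_2: C_2 → C_1 maps a triangle to the signed sum of its edges. For instance
  ∂dfg = fg − dg + df,
  ∂bhk = hk − bk + bh.
The resulting 24×16 matrix has rank 15, and its Smith normal form has invariant factors (1,1,1,1,1,1,1,1,1,1,1,1,1,1,2).

From H_k ≅ ker(∂_k) / im(∂_{k+1}) we obtain:

  H_0: rank C_0 − rank ∂_1 = 11 − 9 = 2, and the invariant factors of ∂_1 are all 1, so H_0 = Z^2.
  H_1: rank ker ∂_1 − rank ∂_2 = (24 − 9) − 15 = 0, and ∂_2 has invariant factor 2 > 1, so H_1 = Z/2.
  H_2: rank ker ∂_2 − rank ∂_3 = (16 − 15) − 0 = 1, and there is no ∂_3, so H_2 = Z.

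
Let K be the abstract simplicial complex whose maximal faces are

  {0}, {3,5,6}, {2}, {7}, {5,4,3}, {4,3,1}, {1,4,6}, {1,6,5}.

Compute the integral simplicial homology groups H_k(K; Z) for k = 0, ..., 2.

H_0 ≅ Z^4,  H_1 ≅ Z,  H_2 = 0.

Order the vertices as 0 < 1 < 2 < 3 < 4 < 5 < 6 < 7. Listing each simplex with vertices in this order, K has dimension 2 with simplices:

  0-simplices (8): [0], [1], [2], [3], [4], [5], [6], [7]
  1-simplices (10): [1,3], [1,4], [1,5], [1,6], [3,4], [3,5], [3,6], [4,5], [4,6], [5,6]
  2-simplices (5): [1,3,4], [1,4,6], [1,5,6], [3,4,5], [3,5,6]

Hence C_0 ≅ Z^8, C_1 ≅ Z^10, C_2 ≅ Z^5.

The boundary map ∂_1: C_1 → C_0 sends each edge [p,q] (with p < q) to q − p. For instance
  ∂[1,5] = [5] − [1].
This gives a 8×10 integer matrix of rank 4; reducing to Smith normal form yields diagonal entries (1,1,1,1).

Boundary ∂_2: C_2 → C_1 acts by ∂[p,q,r] = [q,r] − [p,r] + [p,q]. For instance
  ∂[3,5,6] = [5,6] − [3,6] + [3,5],
  ∂[1,3,4] = [3,4] − [1,4] + [1,3].
This gives a 10×5 integer matrix of rank 5; reducing to Smith normal form yields diagonal entries (1,1,1,1,1).

Reading off H_k = ker ∂_k / im ∂_{k+1}:

  H_0: rank C_0 − rank ∂_1 = 8 − 4 = 4, and the invariant factors of ∂_1 are all 1, so H_0 = Z^4.
  H_1: rank ker ∂_1 − rank ∂_2 = (10 − 4) − 5 = 1, and the invariant factors of ∂_2 are all 1, so H_1 = Z.
  H_2: rank ker ∂_2 − rank ∂_3 = (5 − 5) − 0 = 0, and there is no ∂_3, so H_2 = 0.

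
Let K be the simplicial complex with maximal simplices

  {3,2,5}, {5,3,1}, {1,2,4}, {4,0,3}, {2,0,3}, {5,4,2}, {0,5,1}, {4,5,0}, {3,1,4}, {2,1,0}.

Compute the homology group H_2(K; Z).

H_2 ≅ 0.

K has 6 vertices, 15 edges, 10 triangles.
rank ∂_2 = 10, rank ∂_3 = 0 ⇒ b_2 = 10 − 10 − 0 = 0. So H_2 = 0.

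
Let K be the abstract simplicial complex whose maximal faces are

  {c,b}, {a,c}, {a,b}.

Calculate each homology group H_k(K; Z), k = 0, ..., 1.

K has 3 vertices, 3 edges.
rank ∂_0 = 0, rank ∂_1 = 2 ⇒ b_0 = 3 − 0 − 2 = 1; all invariant factors of ∂_1 are 1 so no torsion. So H_0 = Z.
rank ∂_1 = 2, rank ∂_2 = 0 ⇒ b_1 = 3 − 2 − 0 = 1. So H_1 = Z.

H_0 = Z,  H_1 = Z.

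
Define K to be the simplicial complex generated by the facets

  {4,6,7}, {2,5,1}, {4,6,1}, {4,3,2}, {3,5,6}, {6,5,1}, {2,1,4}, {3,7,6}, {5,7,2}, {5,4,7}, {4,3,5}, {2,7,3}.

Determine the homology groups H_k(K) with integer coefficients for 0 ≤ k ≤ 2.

Take the total order 1 < 2 < 3 < 4 < 5 < 6 < 7 on the vertex set. Then K (dimension 2) consists of the simplices:

  0-simplices (7): [1], [2], [3], [4], [5], [6], [7]
  1-simplices (18): [1,2], [1,4], [1,5], [1,6], [2,3], [2,4], [2,5], [2,7], [3,4], [3,5], [3,6], [3,7], [4,5], [4,6], [4,7], [5,6], [5,7], [6,7]
  2-simplices (12): [1,2,4], [1,2,5], [1,4,6], [1,5,6], [2,3,4], [2,3,7], [2,5,7], [3,4,5], [3,5,6], [3,6,7], [4,5,7], [4,6,7]

giving chain groups C_0 ≅ Z^7, C_1 ≅ Z^18, C_2 ≅ Z^12.

The boundary map ∂_1: C_1 → C_0 sends each edge [p,q] (with p < q) to q − p.
The resulting 7×18 matrix has rank 6, and its Smith normal form has invariant factors (1,1,1,1,1,1).

∂_2: C_2 → C_1 maps a triangle to the signed sum of its edges. For instance
  ∂[1,2,5] = [2,5] − [1,5] + [1,2],
  ∂[1,5,6] = [5,6] − [1,6] + [1,5].
The resulting 18×12 matrix has rank 12, and its Smith normal form has invariant factors (1,1,1,1,1,1,1,1,1,1,1,2).

Now H_k = ker ∂_k / im ∂_{k+1}, so:

  H_0: rank C_0 − rank ∂_1 = 7 − 6 = 1, and the invariant factors of ∂_1 are all 1, so H_0 = Z.
  H_1: rank ker ∂_1 − rank ∂_2 = (18 − 6) − 12 = 0, and ∂_2 has invariant factor 2 > 1, so H_1 = Z/2.
  H_2: rank ker ∂_2 − rank ∂_3 = (12 − 12) − 0 = 0, and there is no ∂_3, so H_2 = 0.

As a check, the Euler characteristic is 7 − 18 + 12 = 1, which agrees with 1 − 0 + 0 = 1.

H_0 = Z,  H_1 = Z/2,  H_2 = 0.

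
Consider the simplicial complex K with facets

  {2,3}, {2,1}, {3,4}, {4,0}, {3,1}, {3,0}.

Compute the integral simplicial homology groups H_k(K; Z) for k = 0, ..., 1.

H_0 = Z,  H_1 = Z^2.

We work with the vertex ordering 0 < 1 < 2 < 3 < 4. The simplices of K, each written with vertices in increasing order, are:

  0-simplices (5): [0], [1], [2], [3], [4]
  1-simplices (6): [0,3], [0,4], [1,2], [1,3], [2,3], [3,4]

Hence C_0 ≅ Z^5, C_1 ≅ Z^6.

∂_1: C_1 → C_0 sends each edge [p,q] (with p < q) to q − p. For instance
  ∂[2,3] = [3] − [2].
The 5×6 boundary matrix has rank 4 and Smith normal form diag(1,1,1,1).

Now H_k = ker ∂_k / im ∂_{k+1}, so:

  H_0: rank C_0 − rank ∂_1 = 5 − 4 = 1, and the invariant factors of ∂_1 are all 1, so H_0 ≅ Z.
  H_1: rank ker ∂_1 − rank ∂_2 = (6 − 4) − 0 = 2, and there is no ∂_2, so H_1 ≅ Z^2.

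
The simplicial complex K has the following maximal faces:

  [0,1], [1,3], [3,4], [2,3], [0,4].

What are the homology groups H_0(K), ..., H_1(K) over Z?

Fix the vertex order 0 < 1 < 2 < 3 < 4 and write every simplex with vertices in increasing order. Then dim K = 1 and the simplices of K are:

  0-simplices (5): [0], [1], [2], [3], [4]
  1-simplices (5): [0,1], [0,4], [1,3], [2,3], [3,4]

giving chain groups C_0 ≅ Z^5, C_1 ≅ Z^5.

The boundary map ∂_1: C_1 → C_0 sends each edge [p,q] (with p < q) to q − p. For instance
  ∂[1,3] = [3] − [1].
This gives a 5×5 integer matrix of rank 4; reducing to Smith normal form yields diagonal entries (1,1,1,1).

Computing H_k = (kernel of ∂_k) / (image of ∂_{k+1}):

  H_0: rank C_0 − rank ∂_1 = 5 − 4 = 1, and the invariant factors of ∂_1 are all 1, so H_0 ≅ Z.
  H_1: rank ker ∂_1 − rank ∂_2 = (5 − 4) − 0 = 1, and there is no ∂_2, so H_1 ≅ Z.

H_0 = Z,  H_1 = Z.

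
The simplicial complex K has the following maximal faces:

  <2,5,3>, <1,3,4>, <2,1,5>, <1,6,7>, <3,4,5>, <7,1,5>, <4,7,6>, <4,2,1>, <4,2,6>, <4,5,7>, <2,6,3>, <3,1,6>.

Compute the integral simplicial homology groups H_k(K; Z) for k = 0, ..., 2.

H_0 = Z,  H_1 = Z_2,  H_2 = 0.

Order the vertices as 1 < 2 < 3 < 4 < 5 < 6 < 7. Listing each simplex with vertices in this order, K has dimension 2 with simplices:

  0-simplices (7): [1], [2], [3], [4], [5], [6], [7]
  1-simplices (18): [1,2], [1,3], [1,4], [1,5], [1,6], [1,7], [2,3], [2,4], [2,5], [2,6], [3,4], [3,5], [3,6], [4,5], [4,6], [4,7], [5,7], [6,7]
  2-simplices (12): [1,2,4], [1,2,5], [1,3,4], [1,3,6], [1,5,7], [1,6,7], [2,3,5], [2,3,6], [2,4,6], [3,4,5], [4,5,7], [4,6,7]

giving chain groups C_0 ≅ Z^7, C_1 ≅ Z^18, C_2 ≅ Z^12.

Boundary ∂_1: C_1 → C_0 is given by ∂[p,q] = [q] − [p].
As a 7×18 matrix over Z this has rank 6, with invariant factors (1,1,1,1,1,1).

∂_2: C_2 → C_1 acts by ∂[p,q,r] = [q,r] − [p,r] + [p,q]. For instance
  ∂[1,2,5] = [2,5] − [1,5] + [1,2],
  ∂[4,6,7] = [6,7] − [4,7] + [4,6].
This gives a 18×12 integer matrix of rank 12; reducing to Smith normal form yields diagonal entries (1,1,1,1,1,1,1,1,1,1,1,2).

Computing H_k = (kernel of ∂_k) / (image of ∂_{k+1}):

  H_0: rank C_0 − rank ∂_1 = 7 − 6 = 1, and the invariant factors of ∂_1 are all 1, so H_0 = Z.
  H_1: rank ker ∂_1 − rank ∂_2 = (18 − 6) − 12 = 0, and ∂_2 has invariant factor 2 > 1, so H_1 = Z_2.
  H_2: rank ker ∂_2 − rank ∂_3 = (12 − 12) − 0 = 0, and there is no ∂_3, so H_2 = 0.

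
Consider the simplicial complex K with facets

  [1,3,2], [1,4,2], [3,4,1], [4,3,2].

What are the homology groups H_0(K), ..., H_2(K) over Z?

H_0 = Z,  H_1 = 0,  H_2 = Z.

We work with the vertex ordering 1 < 2 < 3 < 4. The simplices of K, each written with vertices in increasing order, are:

  0-simplices (4): [1], [2], [3], [4]
  1-simplices (6): [1,2], [1,3], [1,4], [2,3], [2,4], [3,4]
  2-simplices (4): [1,2,3], [1,2,4], [1,3,4], [2,3,4]

so the chain groups are C_0 ≅ Z^4, C_1 ≅ Z^6, C_2 ≅ Z^4.

∂_1: C_1 → C_0 maps an edge to its endpoints' difference, ∂[p,q] = q − p. For instance
  ∂[2,3] = [3] − [2].
As a 4×6 matrix over Z this has rank 3, with invariant factors (1,1,1).

Boundary ∂_2: C_2 → C_1 acts by ∂[p,q,r] = [q,r] − [p,r] + [p,q]. For instance
  ∂[1,3,4] = [3,4] − [1,4] + [1,3],
  ∂[1,2,3] = [2,3] − [1,3] + [1,2].
The 6×4 boundary matrix has rank 3 and Smith normal form diag(1,1,1).

Computing H_k = (kernel of ∂_k) / (image of ∂_{k+1}):

  H_0: rank C_0 − rank ∂_1 = 4 − 3 = 1, and the invariant factors of ∂_1 are all 1, so H_0 = Z.
  H_1: rank ker ∂_1 − rank ∂_2 = (6 − 3) − 3 = 0, and the invariant factors of ∂_2 are all 1, so H_1 = 0.
  H_2: rank ker ∂_2 − rank ∂_3 = (4 − 3) − 0 = 1, and there is no ∂_3, so H_2 = Z.

As a check, the Euler characteristic is 4 − 6 + 4 = 2, which agrees with 1 − 0 + 1 = 2.
(K is a triangulation of the 2-sphere S^2.)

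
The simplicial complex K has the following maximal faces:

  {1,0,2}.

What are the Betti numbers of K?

We work with the vertex ordering 0 < 1 < 2. The simplices of K, each written with vertices in increasing order, are:

  0-simplices (3): [0], [1], [2]
  1-simplices (3): [0,1], [0,2], [1,2]
  2-simplices (1): [0,1,2]

Hence C_0 ≅ Z^3, C_1 ≅ Z^3, C_2 ≅ Z^1.

Boundary ∂_1: C_1 → C_0 maps an edge to its endpoints' difference, ∂[p,q] = q − p. For instance
  ∂[1,2] = [2] − [1].
This gives a 3×3 integer matrix of rank 2; reducing to Smith normal form yields diagonal entries (1,1).

The boundary map ∂_2: C_2 → C_1 sends each 2-simplex [p,q,r] to [q,r] − [p,r] + [p,q]. For instance
  ∂[0,1,2] = [1,2] − [0,2] + [0,1].
The resulting 3×1 matrix has rank 1, and its Smith normal form has invariant factors (1).

Reading off H_k = ker ∂_k / im ∂_{k+1}:

  H_0: rank C_0 − rank ∂_1 = 3 − 2 = 1, and the invariant factors of ∂_1 are all 1, so H_0 ≅ Z.
  H_1: rank ker ∂_1 − rank ∂_2 = (3 − 2) − 1 = 0, and the invariant factors of ∂_2 are all 1, so H_1 ≅ 0.
  H_2: rank ker ∂_2 − rank ∂_3 = (1 − 1) − 0 = 0, and there is no ∂_3, so H_2 ≅ 0.

Hence the Betti numbers are b_0 = 1, b_1 = 0, b_2 = 0.

b_0 = 1, b_1 = 0, b_2 = 0.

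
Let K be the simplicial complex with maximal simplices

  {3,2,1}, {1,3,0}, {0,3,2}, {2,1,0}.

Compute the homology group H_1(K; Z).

Fix the vertex order 0 < 1 < 2 < 3 and write every simplex with vertices in increasing order. Then dim K = 2 and the simplices of K are:

  0-simplices (4): [0], [1], [2], [3]
  1-simplices (6): [0,1], [0,2], [0,3], [1,2], [1,3], [2,3]
  2-simplices (4): [0,1,2], [0,1,3], [0,2,3], [1,2,3]

giving chain groups C_0 ≅ Z^4, C_1 ≅ Z^6, C_2 ≅ Z^4.

The boundary map ∂_1: C_1 → C_0 maps an edge to its endpoints' difference, ∂[p,q] = q − p. For instance
  ∂[0,2] = [2] − [0].
As a 4×6 matrix over Z this has rank 3, with invariant factors (1,1,1).

The boundary map ∂_2: C_2 → C_1 maps a triangle to the signed sum of its edges. For instance
  ∂[0,1,2] = [1,2] − [0,2] + [0,1],
  ∂[0,1,3] = [1,3] − [0,3] + [0,1].
The resulting 6×4 matrix has rank 3, and its Smith normal form has invariant factors (1,1,1).

Computing H_k = (kernel of ∂_k) / (image of ∂_{k+1}):

  H_1: rank ker ∂_1 − rank ∂_2 = (6 − 3) − 3 = 0, and the invariant factors of ∂_2 are all 1, so H_1 = 0.

H_1 = 0.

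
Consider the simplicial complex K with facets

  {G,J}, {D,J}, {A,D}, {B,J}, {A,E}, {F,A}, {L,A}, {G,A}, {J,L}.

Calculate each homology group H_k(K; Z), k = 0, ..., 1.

H_0 = Z,  H_1 = Z^2.

We work with the vertex ordering A < B < D < E < F < G < J < L. The simplices of K, each written with vertices in increasing order, are:

  0-simplices (8): A, B, D, E, F, G, J, L
  1-simplices (9): AD, AE, AF, AG, AL, BJ, DJ, GJ, JL

Hence C_0 ≅ Z^8, C_1 ≅ Z^9.

∂_1: C_1 → C_0 sends each edge [p,q] (with p < q) to q − p. For instance
  ∂AG = G − A.
The resulting 8×9 matrix has rank 7, and its Smith normal form has invariant factors (1,1,1,1,1,1,1).

Reading off H_k = ker ∂_k / im ∂_{k+1}:

  H_0: rank C_0 − rank ∂_1 = 8 − 7 = 1, and the invariant factors of ∂_1 are all 1, so H_0 = Z.
  H_1: rank ker ∂_1 − rank ∂_2 = (9 − 7) − 0 = 2, and there is no ∂_2, so H_1 = Z^2.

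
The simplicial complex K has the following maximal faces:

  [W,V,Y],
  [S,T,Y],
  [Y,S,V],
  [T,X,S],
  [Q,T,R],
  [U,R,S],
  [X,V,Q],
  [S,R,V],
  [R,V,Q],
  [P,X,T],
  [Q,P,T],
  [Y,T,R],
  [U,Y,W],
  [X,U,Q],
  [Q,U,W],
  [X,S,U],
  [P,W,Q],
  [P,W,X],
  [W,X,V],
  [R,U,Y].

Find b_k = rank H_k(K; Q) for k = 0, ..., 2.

b_0 = 1, b_1 = 1, b_2 = 0.

We work with the vertex ordering P < Q < R < S < T < U < V < W < X < Y. The simplices of K, each written with vertices in increasing order, are:

  0-simplices (10): P, Q, R, S, T, U, V, W, X, Y
  1-simplices (30): PQ, PT, PW, PX, QR, QT, QU, QV, QW, QX, RS, RT, RU, RV, RY, ST, SU, SV, SX, SY, TX, TY, UW, UX, UY, VW, VX, VY, WX, WY
  2-simplices (20): PQT, PQW, PTX, PWX, QRT, QRV, QUW, QUX, QVX, RSU, RSV, RTY, RUY, STX, STY, SUX, SVY, UWY, VWX, VWY

so the chain groups are C_0 ≅ Z^10, C_1 ≅ Z^30, C_2 ≅ Z^20.

Boundary ∂_1: C_1 → C_0 maps an edge to its endpoints' difference, ∂[p,q] = q − p.
The 10×30 boundary matrix has rank 9 and Smith normal form diag(1,1,1,1,1,1,1,1,1).

Boundary ∂_2: C_2 → C_1 maps a triangle to the signed sum of its edges. For instance
  ∂PQT = QT − PT + PQ,
  ∂SVY = VY − SY + SV.
The resulting 30×20 matrix has rank 20, and its Smith normal form has invariant factors (1,1,1,1,1,1,1,1,1,1,1,1,1,1,1,1,1,1,1,2).

Reading off H_k = ker ∂_k / im ∂_{k+1}:

  H_0: rank C_0 − rank ∂_1 = 10 − 9 = 1, and the invariant factors of ∂_1 are all 1, so H_0 ≅ Z.
  H_1: rank ker ∂_1 − rank ∂_2 = (30 − 9) − 20 = 1, and ∂_2 has invariant factor 2 > 1, so H_1 ≅ Z ⊕ Z/2.
  H_2: rank ker ∂_2 − rank ∂_3 = (20 − 20) − 0 = 0, and there is no ∂_3, so H_2 ≅ 0.

As a check, the Euler characteristic is 10 − 30 + 20 = 0, which agrees with 1 − 1 + 0 = 0.

Hence the Betti numbers are b_0 = 1, b_1 = 1, b_2 = 0.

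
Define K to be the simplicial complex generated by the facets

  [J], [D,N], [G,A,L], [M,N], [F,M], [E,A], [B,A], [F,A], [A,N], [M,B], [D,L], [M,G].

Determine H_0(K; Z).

H_0 = Z^2.

Order the vertices as A < B < D < E < F < G < J < L < M < N. Listing each simplex with vertices in this order, K has dimension 2 with simplices:

  0-simplices (10): A, B, D, E, F, G, J, L, M, N
  1-simplices (13): AB, AE, AF, AG, AL, AN, BM, DL, DN, FM, GL, GM, MN
  2-simplices (1): AGL

giving chain groups C_0 ≅ Z^10, C_1 ≅ Z^13, C_2 ≅ Z^1.

The boundary map ∂_1: C_1 → C_0 is given by ∂[p,q] = [q] − [p].
The 10×13 boundary matrix has rank 8 and Smith normal form diag(1,1,1,1,1,1,1,1).

The boundary map ∂_2: C_2 → C_1 acts by ∂[p,q,r] = [q,r] − [p,r] + [p,q]. For instance
  ∂AGL = GL − AL + AG.
The resulting 13×1 matrix has rank 1, and its Smith normal form has invariant factors (1).

Reading off H_k = ker ∂_k / im ∂_{k+1}:

  H_0: rank C_0 − rank ∂_1 = 10 − 8 = 2, and the invariant factors of ∂_1 are all 1, so H_0 = Z^2.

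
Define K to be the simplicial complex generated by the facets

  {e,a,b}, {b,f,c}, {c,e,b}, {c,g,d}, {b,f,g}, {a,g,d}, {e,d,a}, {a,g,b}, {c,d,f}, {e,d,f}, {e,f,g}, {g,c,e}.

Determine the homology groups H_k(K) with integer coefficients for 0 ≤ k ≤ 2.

H_0 ≅ Z,  H_1 ≅ Z/2Z,  H_2 = 0.

K has 7 vertices, 18 edges, 12 triangles.
rank ∂_0 = 0, rank ∂_1 = 6 ⇒ b_0 = 7 − 0 − 6 = 1; all invariant factors of ∂_1 are 1 so no torsion. So H_0 = Z.
rank ∂_1 = 6, rank ∂_2 = 12 ⇒ b_1 = 18 − 6 − 12 = 0; ∂_2 has invariant factor(s) [2] giving torsion. So H_1 = Z/2Z.
rank ∂_2 = 12, rank ∂_3 = 0 ⇒ b_2 = 12 − 12 − 0 = 0. So H_2 = 0.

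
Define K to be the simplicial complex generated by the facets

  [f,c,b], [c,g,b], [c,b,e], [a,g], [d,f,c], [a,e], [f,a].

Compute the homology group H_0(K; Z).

H_0 ≅ Z.

We work with the vertex ordering a < b < c < d < e < f < g. The simplices of K, each written with vertices in increasing order, are:

  0-simplices (7): a, b, c, d, e, f, g
  1-simplices (12): ae, af, ag, bc, be, bf, bg, cd, ce, cf, cg, df
  2-simplices (4): bce, bcf, bcg, cdf

Hence C_0 ≅ Z^7, C_1 ≅ Z^12, C_2 ≅ Z^4.

Boundary ∂_1: C_1 → C_0 is given by ∂[p,q] = [q] − [p].
As a 7×12 matrix over Z this has rank 6, with invariant factors (1,1,1,1,1,1).

Boundary ∂_2: C_2 → C_1 sends each 2-simplex [p,q,r] to [q,r] − [p,r] + [p,q]. For instance
  ∂bcf = cf − bf + bc,
  ∂cdf = df − cf + cd.
The resulting 12×4 matrix has rank 4, and its Smith normal form has invariant factors (1,1,1,1).

Reading off H_k = ker ∂_k / im ∂_{k+1}:

  H_0: rank C_0 − rank ∂_1 = 7 − 6 = 1, and the invariant factors of ∂_1 are all 1, so H_0 = Z.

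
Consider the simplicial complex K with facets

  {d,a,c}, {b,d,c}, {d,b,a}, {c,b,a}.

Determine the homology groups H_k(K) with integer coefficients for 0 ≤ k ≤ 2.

Fix the vertex order a < b < c < d and write every simplex with vertices in increasing order. Then dim K = 2 and the simplices of K are:

  0-simplices (4): a, b, c, d
  1-simplices (6): ab, ac, ad, bc, bd, cd
  2-simplices (4): abc, abd, acd, bcd

so the chain groups are C_0 ≅ Z^4, C_1 ≅ Z^6, C_2 ≅ Z^4.

∂_1: C_1 → C_0 sends each edge [p,q] (with p < q) to q − p. For instance
  ∂cd = d − c.
The 4×6 boundary matrix has rank 3 and Smith normal form diag(1,1,1).

Boundary ∂_2: C_2 → C_1 sends each 2-simplex [p,q,r] to [q,r] − [p,r] + [p,q]. For instance
  ∂abc = bc − ac + ab,
  ∂abd = bd − ad + ab.
The resulting 6×4 matrix has rank 3, and its Smith normal form has invariant factors (1,1,1).

From H_k ≅ ker(∂_k) / im(∂_{k+1}) we obtain:

  H_0: rank C_0 − rank ∂_1 = 4 − 3 = 1, and the invariant factors of ∂_1 are all 1, so H_0 = Z.
  H_1: rank ker ∂_1 − rank ∂_2 = (6 − 3) − 3 = 0, and the invariant factors of ∂_2 are all 1, so H_1 = 0.
  H_2: rank ker ∂_2 − rank ∂_3 = (4 − 3) − 0 = 1, and there is no ∂_3, so H_2 = Z.

(K is a triangulation of the 2-sphere S^2.)

H_0 ≅ Z,  H_1 = 0,  H_2 ≅ Z.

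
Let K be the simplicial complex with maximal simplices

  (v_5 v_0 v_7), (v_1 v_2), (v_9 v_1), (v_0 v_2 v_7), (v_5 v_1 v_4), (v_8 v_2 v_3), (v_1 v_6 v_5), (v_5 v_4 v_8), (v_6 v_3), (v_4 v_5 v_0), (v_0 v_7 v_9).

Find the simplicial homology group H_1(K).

H_1 = Z^4.

Fix the vertex order v_0 < v_1 < v_2 < v_3 < v_4 < v_5 < v_6 < v_7 < v_8 < v_9 and write every simplex with vertices in increasing order. Then dim K = 2 and the simplices of K are:

  0-simplices (10): [v_0], [v_1], [v_2], [v_3], [v_4], [v_5], [v_6], [v_7], [v_8], [v_9]
  1-simplices (21): (21 of them)
  2-simplices (8): [v_0,v_2,v_7], [v_0,v_4,v_5], [v_0,v_5,v_7], [v_0,v_7,v_9], [v_1,v_4,v_5], [v_1,v_5,v_6], [v_2,v_3,v_8], [v_4,v_5,v_8]

giving chain groups C_0 ≅ Z^10, C_1 ≅ Z^21, C_2 ≅ Z^8.

The boundary map ∂_1: C_1 → C_0 maps an edge to its endpoints' difference, ∂[p,q] = q − p.
This gives a 10×21 integer matrix of rank 9; reducing to Smith normal form yields diagonal entries (1,1,1,1,1,1,1,1,1).

The boundary map ∂_2: C_2 → C_1 acts by ∂[p,q,r] = [q,r] − [p,r] + [p,q]. For instance
  ∂[v_0,v_4,v_5] = [v_4,v_5] − [v_0,v_5] + [v_0,v_4],
  ∂[v_0,v_7,v_9] = [v_7,v_9] − [v_0,v_9] + [v_0,v_7].
As a 21×8 matrix over Z this has rank 8, with invariant factors (1,1,1,1,1,1,1,1).

From H_k ≅ ker(∂_k) / im(∂_{k+1}) we obtain:

  H_1: rank ker ∂_1 − rank ∂_2 = (21 − 9) − 8 = 4, and the invariant factors of ∂_2 are all 1, so H_1 = Z^4.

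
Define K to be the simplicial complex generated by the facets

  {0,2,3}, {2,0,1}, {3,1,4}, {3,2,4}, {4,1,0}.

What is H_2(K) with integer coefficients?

We work with the vertex ordering 0 < 1 < 2 < 3 < 4. The simplices of K, each written with vertices in increasing order, are:

  0-simplices (5): [0], [1], [2], [3], [4]
  1-simplices (10): [0,1], [0,2], [0,3], [0,4], [1,2], [1,3], [1,4], [2,3], [2,4], [3,4]
  2-simplices (5): [0,1,2], [0,1,4], [0,2,3], [1,3,4], [2,3,4]

so the chain groups are C_0 ≅ Z^5, C_1 ≅ Z^10, C_2 ≅ Z^5.

The boundary map ∂_1: C_1 → C_0 sends each edge [p,q] (with p < q) to q − p.
This gives a 5×10 integer matrix of rank 4; reducing to Smith normal form yields diagonal entries (1,1,1,1).

∂_2: C_2 → C_1 maps a triangle to the signed sum of its edges. For instance
  ∂[0,2,3] = [2,3] − [0,3] + [0,2],
  ∂[1,3,4] = [3,4] − [1,4] + [1,3].
This gives a 10×5 integer matrix of rank 5; reducing to Smith normal form yields diagonal entries (1,1,1,1,1).

Now H_k = ker ∂_k / im ∂_{k+1}, so:

  H_2: rank ker ∂_2 − rank ∂_3 = (5 − 5) − 0 = 0, and there is no ∂_3, so H_2 ≅ 0.

(K is a triangulation of the Möbius band.)

H_2 ≅ 0.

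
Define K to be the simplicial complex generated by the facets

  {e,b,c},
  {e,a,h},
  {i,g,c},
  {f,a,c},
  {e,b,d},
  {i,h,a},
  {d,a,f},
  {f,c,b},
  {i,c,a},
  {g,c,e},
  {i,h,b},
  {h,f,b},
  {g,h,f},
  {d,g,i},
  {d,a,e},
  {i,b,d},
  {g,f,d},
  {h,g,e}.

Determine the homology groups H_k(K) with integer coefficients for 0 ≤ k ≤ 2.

H_0 ≅ Z,  H_1 ≅ Z^2,  H_2 ≅ Z.

Order the vertices as a < b < c < d < e < f < g < h < i. Listing each simplex with vertices in this order, K has dimension 2 with simplices:

  0-simplices (9): a, b, c, d, e, f, g, h, i
  1-simplices (27): ac, ad, ae, af, ah, ai, bc, bd, be, bf, bh, bi, ce, cf, cg, ci, de, df, dg, di, eg, eh, fg, fh, gh, gi, hi
  2-simplices (18): acf, aci, ade, adf, aeh, ahi, bce, bcf, bde, bdi, bfh, bhi, ceg, cgi, dfg, dgi, egh, fgh

Hence C_0 ≅ Z^9, C_1 ≅ Z^27, C_2 ≅ Z^18.

∂_1: C_1 → C_0 is given by ∂[p,q] = [q] − [p]. For instance
  ∂eh = h − e.
As a 9×27 matrix over Z this has rank 8, with invariant factors (1,1,1,1,1,1,1,1).

The boundary map ∂_2: C_2 → C_1 maps a triangle to the signed sum of its edges. For instance
  ∂ceg = eg − cg + ce,
  ∂fgh = gh − fh + fg.
This gives a 27×18 integer matrix of rank 17; reducing to Smith normal form yields diagonal entries (1,1,1,1,1,1,1,1,1,1,1,1,1,1,1,1,1).

From H_k ≅ ker(∂_k) / im(∂_{k+1}) we obtain:

  H_0: rank C_0 − rank ∂_1 = 9 − 8 = 1, and the invariant factors of ∂_1 are all 1, so H_0 ≅ Z.
  H_1: rank ker ∂_1 − rank ∂_2 = (27 − 8) − 17 = 2, and the invariant factors of ∂_2 are all 1, so H_1 ≅ Z^2.
  H_2: rank ker ∂_2 − rank ∂_3 = (18 − 17) − 0 = 1, and there is no ∂_3, so H_2 ≅ Z.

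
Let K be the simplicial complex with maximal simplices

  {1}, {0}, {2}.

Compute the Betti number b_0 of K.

b_0 = 3.

We work with the vertex ordering 0 < 1 < 2. The simplices of K, each written with vertices in increasing order, are:

  0-simplices (3): [0], [1], [2]

Hence C_0 ≅ Z^3.

Now H_k = ker ∂_k / im ∂_{k+1}, so:

  H_0: rank C_0 − rank ∂_1 = 3 − 0 = 3, and there is no ∂_1, so H_0 = Z^3.

(K is a triangulation of a set of 3 points.)

Hence the Betti numbers are b_0 = 3.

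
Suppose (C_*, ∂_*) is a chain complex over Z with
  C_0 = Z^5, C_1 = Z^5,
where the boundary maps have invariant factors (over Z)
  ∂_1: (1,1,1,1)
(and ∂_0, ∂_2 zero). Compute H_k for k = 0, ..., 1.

H_0 = Z,  H_1 = Z.

H_0: b_0 = 5 − 0 − 4 = 1; torsion from ∂_1 factors > 1: none. So H_0 = Z.
H_1: b_1 = 5 − 4 − 0 = 1; torsion from ∂_2 factors > 1: none. So H_1 = Z.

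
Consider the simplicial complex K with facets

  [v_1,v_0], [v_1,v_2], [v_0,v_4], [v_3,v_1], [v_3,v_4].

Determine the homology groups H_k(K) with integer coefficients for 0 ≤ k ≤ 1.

Order the vertices as v_0 < v_1 < v_2 < v_3 < v_4. Listing each simplex with vertices in this order, K has dimension 1 with simplices:

  0-simplices (5): [v_0], [v_1], [v_2], [v_3], [v_4]
  1-simplices (5): [v_0,v_1], [v_0,v_4], [v_1,v_2], [v_1,v_3], [v_3,v_4]

so the chain groups are C_0 ≅ Z^5, C_1 ≅ Z^5.

Boundary ∂_1: C_1 → C_0 sends each edge [p,q] (with p < q) to q − p. For instance
  ∂[v_1,v_3] = [v_3] − [v_1].
The 5×5 boundary matrix has rank 4 and Smith normal form diag(1,1,1,1).

From H_k ≅ ker(∂_k) / im(∂_{k+1}) we obtain:

  H_0: rank C_0 − rank ∂_1 = 5 − 4 = 1, and the invariant factors of ∂_1 are all 1, so H_0 = Z.
  H_1: rank ker ∂_1 − rank ∂_2 = (5 − 4) − 0 = 1, and there is no ∂_2, so H_1 = Z.

H_0 = Z,  H_1 = Z.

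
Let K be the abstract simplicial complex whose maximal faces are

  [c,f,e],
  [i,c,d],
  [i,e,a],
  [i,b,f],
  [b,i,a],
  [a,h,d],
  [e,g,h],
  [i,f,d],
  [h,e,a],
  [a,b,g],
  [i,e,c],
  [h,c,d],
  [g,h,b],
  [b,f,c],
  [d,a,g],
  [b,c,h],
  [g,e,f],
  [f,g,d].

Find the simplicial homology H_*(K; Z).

K has 9 vertices, 27 edges, 18 triangles.
rank ∂_0 = 0, rank ∂_1 = 8 ⇒ b_0 = 9 − 0 − 8 = 1; all invariant factors of ∂_1 are 1 so no torsion. So H_0 ≅ Z.
rank ∂_1 = 8, rank ∂_2 = 18 ⇒ b_1 = 27 − 8 − 18 = 1; ∂_2 has invariant factor(s) [2] giving torsion. So H_1 ≅ Z ⊕ Z/2Z.
rank ∂_2 = 18, rank ∂_3 = 0 ⇒ b_2 = 18 − 18 − 0 = 0. So H_2 ≅ 0.

H_0 = Z,  H_1 = Z ⊕ Z/2Z,  H_2 = 0.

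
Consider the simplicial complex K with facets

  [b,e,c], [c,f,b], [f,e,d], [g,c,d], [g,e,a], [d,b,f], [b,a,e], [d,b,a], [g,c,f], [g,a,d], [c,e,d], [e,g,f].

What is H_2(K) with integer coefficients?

H_2 ≅ 0.

Fix the vertex order a < b < c < d < e < f < g and write every simplex with vertices in increasing order. Then dim K = 2 and the simplices of K are:

  0-simplices (7): a, b, c, d, e, f, g
  1-simplices (18): ab, ad, ae, ag, bc, bd, be, bf, cd, ce, cf, cg, de, df, dg, ef, eg, fg
  2-simplices (12): abd, abe, adg, aeg, bce, bcf, bdf, cde, cdg, cfg, def, efg

giving chain groups C_0 ≅ Z^7, C_1 ≅ Z^18, C_2 ≅ Z^12.

Boundary ∂_1: C_1 → C_0 sends each edge [p,q] (with p < q) to q − p.
The 7×18 boundary matrix has rank 6 and Smith normal form diag(1,1,1,1,1,1).

∂_2: C_2 → C_1 maps a triangle to the signed sum of its edges. For instance
  ∂cde = de − ce + cd,
  ∂abd = bd − ad + ab.
The 18×12 boundary matrix has rank 12 and Smith normal form diag(1,1,1,1,1,1,1,1,1,1,1,2).

From H_k ≅ ker(∂_k) / im(∂_{k+1}) we obtain:

  H_2: rank ker ∂_2 − rank ∂_3 = (12 − 12) − 0 = 0, and there is no ∂_3, so H_2 = 0.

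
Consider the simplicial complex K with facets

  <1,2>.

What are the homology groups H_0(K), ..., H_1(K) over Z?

H_0 ≅ Z,  H_1 = 0.

Order the vertices as 1 < 2. Listing each simplex with vertices in this order, K has dimension 1 with simplices:

  0-simplices (2): [1], [2]
  1-simplices (1): [1,2]

Hence C_0 ≅ Z^2, C_1 ≅ Z^1.

Boundary ∂_1: C_1 → C_0 maps an edge to its endpoints' difference, ∂[p,q] = q − p.
This gives a 2×1 integer matrix of rank 1; reducing to Smith normal form yields diagonal entries (1).

Now H_k = ker ∂_k / im ∂_{k+1}, so:

  H_0: rank C_0 − rank ∂_1 = 2 − 1 = 1, and the invariant factors of ∂_1 are all 1, so H_0 ≅ Z.
  H_1: rank ker ∂_1 − rank ∂_2 = (1 − 1) − 0 = 0, and there is no ∂_2, so H_1 ≅ 0.

(K is a triangulation of the 1-simplex.)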